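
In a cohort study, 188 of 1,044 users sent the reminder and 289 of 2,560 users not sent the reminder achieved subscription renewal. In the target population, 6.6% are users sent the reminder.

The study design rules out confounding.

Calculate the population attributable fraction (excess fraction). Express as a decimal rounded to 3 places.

p₁ = P(outcome | exposed) = 188/1044 = 0.18008
p₀ = P(outcome | unexposed) = 289/2560 = 0.11289
Overall risk P(Y=1) = π·p₁ + (1−π)·p₀ = 0.066×0.18008 + 0.934×0.11289 = 0.11732.
Under exogeneity, PAF = [P(Y=1) − p₀] / P(Y=1).
PAF = (0.11732 − 0.11289) / 0.11732 ≈ 0.0378

PAF ≈ 0.038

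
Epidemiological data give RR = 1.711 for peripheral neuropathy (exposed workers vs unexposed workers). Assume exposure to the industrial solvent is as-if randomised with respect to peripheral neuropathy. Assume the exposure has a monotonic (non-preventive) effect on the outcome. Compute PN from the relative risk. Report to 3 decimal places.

Under exogeneity and monotonicity, PN = (RR − 1) / RR = 1 − 1/RR.
PN = (1.711 − 1) / 1.711 = 0.711 / 1.711 ≈ 0.4155

PN ≈ 0.416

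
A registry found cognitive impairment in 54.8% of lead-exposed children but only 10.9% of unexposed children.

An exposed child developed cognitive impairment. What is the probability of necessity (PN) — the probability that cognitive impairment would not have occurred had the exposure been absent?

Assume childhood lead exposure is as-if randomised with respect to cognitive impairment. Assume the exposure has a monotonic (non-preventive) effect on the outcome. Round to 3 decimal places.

PN ≈ 0.801

p₁ = 0.548, p₀ = 0.109.
Under exogeneity and monotonicity, PN = (p₁ − p₀) / p₁.
PN = (0.548 − 0.109) / 0.548 = 0.439 / 0.548 ≈ 0.8011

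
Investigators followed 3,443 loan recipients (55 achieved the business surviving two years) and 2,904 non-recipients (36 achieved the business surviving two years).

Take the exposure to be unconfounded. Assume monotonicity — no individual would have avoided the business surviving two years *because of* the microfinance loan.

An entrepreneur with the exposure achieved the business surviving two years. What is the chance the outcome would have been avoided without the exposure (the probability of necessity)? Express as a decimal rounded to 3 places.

PN ≈ 0.224

p₁ = P(outcome | exposed) = 55/3443 = 0.015974
p₀ = P(outcome | unexposed) = 36/2904 = 0.012397
Under exogeneity and monotonicity, PN = (p₁ − p₀) / p₁.
PN = (0.015974 − 0.012397) / 0.015974 = 0.0035777 / 0.015974 ≈ 0.2240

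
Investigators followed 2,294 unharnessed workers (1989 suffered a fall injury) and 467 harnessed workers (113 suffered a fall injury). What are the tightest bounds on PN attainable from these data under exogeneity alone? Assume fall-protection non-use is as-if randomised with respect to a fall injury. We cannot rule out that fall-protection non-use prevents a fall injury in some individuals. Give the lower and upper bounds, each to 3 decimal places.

0.721 ≤ PN ≤ 0.874

p₁ = P(outcome | exposed) = 1989/2294 = 0.86704
p₀ = P(outcome | unexposed) = 113/467 = 0.24197
Under exogeneity alone the bounds on PN are max{0,(p₁−p₀)/p₁} ≤ PN ≤ min{1,(1−p₀)/p₁}.
  lower = (p₁ − p₀)/p₁ = 0.62507 / 0.86704 ≈ 0.7209
  upper = min{1, (1 − p₀)/p₁} = 0.75803 / 0.86704 ≈ 0.8743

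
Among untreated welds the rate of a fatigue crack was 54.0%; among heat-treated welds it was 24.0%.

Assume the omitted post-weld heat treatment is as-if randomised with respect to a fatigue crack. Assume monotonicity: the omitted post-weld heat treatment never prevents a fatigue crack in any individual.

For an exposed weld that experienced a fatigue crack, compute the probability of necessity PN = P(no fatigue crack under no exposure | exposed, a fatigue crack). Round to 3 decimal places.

PN ≈ 0.556

p₁ = 0.54, p₀ = 0.24.
Under exogeneity and monotonicity, PN = (p₁ − p₀) / p₁.
PN = (0.54 − 0.24) / 0.54 = 0.3 / 0.54 ≈ 0.5556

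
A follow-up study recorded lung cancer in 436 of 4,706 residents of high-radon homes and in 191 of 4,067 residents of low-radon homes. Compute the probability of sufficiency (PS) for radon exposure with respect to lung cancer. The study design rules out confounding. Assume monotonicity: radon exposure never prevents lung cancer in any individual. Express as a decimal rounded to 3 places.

PS ≈ 0.048

p₁ = P(outcome | exposed) = 436/4706 = 0.092648
p₀ = P(outcome | unexposed) = 191/4067 = 0.046963
Under exogeneity and monotonicity, PS = (p₁ − p₀) / (1 − p₀).
PS = (0.092648 − 0.046963) / (1 − 0.046963) = 0.045684 / 0.95304 ≈ 0.0479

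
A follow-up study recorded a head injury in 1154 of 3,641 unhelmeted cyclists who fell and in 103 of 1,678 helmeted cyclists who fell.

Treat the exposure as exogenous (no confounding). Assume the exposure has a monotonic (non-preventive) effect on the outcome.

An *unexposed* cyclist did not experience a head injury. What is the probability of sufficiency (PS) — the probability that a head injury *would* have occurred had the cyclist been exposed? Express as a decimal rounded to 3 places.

p₁ = P(outcome | exposed) = 1154/3641 = 0.31695
p₀ = P(outcome | unexposed) = 103/1678 = 0.061383
Under exogeneity and monotonicity, PS = (p₁ − p₀) / (1 − p₀).
PS = (0.31695 − 0.061383) / (1 − 0.061383) = 0.25556 / 0.93862 ≈ 0.2723

PS ≈ 0.272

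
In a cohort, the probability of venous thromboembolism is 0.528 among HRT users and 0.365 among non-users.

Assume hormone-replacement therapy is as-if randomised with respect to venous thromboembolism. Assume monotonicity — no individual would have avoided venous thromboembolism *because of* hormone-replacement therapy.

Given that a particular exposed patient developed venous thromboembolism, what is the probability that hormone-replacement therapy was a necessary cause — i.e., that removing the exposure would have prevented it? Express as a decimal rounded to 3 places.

Let p₁ = 0.528, p₀ = 0.365.
Under exogeneity and monotonicity, PN = (p₁ − p₀) / p₁.
PN = (0.528 − 0.365) / 0.528 = 0.163 / 0.528 ≈ 0.3087

PN ≈ 0.309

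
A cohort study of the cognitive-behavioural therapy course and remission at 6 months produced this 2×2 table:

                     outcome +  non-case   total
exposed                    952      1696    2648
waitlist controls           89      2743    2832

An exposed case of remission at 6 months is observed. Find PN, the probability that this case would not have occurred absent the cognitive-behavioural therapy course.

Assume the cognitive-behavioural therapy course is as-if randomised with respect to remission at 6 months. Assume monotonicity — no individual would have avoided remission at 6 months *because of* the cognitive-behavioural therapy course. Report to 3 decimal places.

p₁ = P(outcome | exposed) = 952/2648 = 0.35952
p₀ = P(outcome | unexposed) = 89/2832 = 0.031427
Under exogeneity and monotonicity, PN = (p₁ − p₀)/p₁.
PN = (0.35952 − 0.031427) / 0.35952 ≈ 0.9126

PN ≈ 0.913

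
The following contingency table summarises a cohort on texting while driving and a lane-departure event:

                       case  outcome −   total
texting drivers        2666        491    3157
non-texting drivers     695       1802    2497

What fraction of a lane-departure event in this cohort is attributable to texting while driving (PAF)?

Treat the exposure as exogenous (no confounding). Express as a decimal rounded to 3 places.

PAF ≈ 0.532

p₁ = P(outcome | exposed) = 2666/3157 = 0.84447
p₀ = P(outcome | unexposed) = 695/2497 = 0.27833
Exposure prevalence π = 3157/5654 = 0.55837; overall risk P(Y=1) = 0.59445.
Under exogeneity, PAF = [P(Y=1) − p₀]/P(Y=1).
PAF = (0.59445 − 0.27833) / 0.59445 ≈ 0.5318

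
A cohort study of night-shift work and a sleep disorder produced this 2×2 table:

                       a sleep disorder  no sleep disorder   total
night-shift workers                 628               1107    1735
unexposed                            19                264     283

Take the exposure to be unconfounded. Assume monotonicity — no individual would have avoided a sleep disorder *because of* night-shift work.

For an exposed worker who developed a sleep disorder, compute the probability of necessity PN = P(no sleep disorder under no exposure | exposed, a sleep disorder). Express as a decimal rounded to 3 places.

PN ≈ 0.815

p₁ = P(outcome | exposed) = 628/1735 = 0.36196
p₀ = P(outcome | unexposed) = 19/283 = 0.067138
Under exogeneity and monotonicity, PN = (p₁ − p₀) / p₁.
PN = (0.36196 − 0.067138) / 0.36196 = 0.29482 / 0.36196 ≈ 0.8145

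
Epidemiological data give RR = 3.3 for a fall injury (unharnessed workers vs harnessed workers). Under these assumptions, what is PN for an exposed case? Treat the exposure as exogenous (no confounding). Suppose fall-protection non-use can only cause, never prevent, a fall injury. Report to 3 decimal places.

PN ≈ 0.697

Under exogeneity and monotonicity, PN = (RR − 1) / RR = 1 − 1/RR.
PN = (3.3 − 1) / 3.3 = 2.3 / 3.3 ≈ 0.6970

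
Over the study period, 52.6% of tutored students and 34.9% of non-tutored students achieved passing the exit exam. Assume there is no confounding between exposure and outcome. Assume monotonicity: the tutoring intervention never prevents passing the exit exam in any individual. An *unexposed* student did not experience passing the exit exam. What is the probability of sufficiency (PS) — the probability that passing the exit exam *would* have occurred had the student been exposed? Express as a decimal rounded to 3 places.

p₁ = 0.526, p₀ = 0.349.
Under exogeneity and monotonicity, PS = (p₁ − p₀) / (1 − p₀).
PS = (0.526 − 0.349) / (1 − 0.349) = 0.177 / 0.651 ≈ 0.2719

PS ≈ 0.272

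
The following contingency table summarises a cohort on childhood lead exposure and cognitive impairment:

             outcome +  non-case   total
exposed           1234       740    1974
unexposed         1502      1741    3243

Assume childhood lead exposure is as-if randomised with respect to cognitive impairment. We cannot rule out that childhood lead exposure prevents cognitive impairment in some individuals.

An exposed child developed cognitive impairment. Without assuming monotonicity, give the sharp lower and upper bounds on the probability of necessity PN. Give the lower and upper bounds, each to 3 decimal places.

p₁ = P(outcome | exposed) = 1234/1974 = 0.62513
p₀ = P(outcome | unexposed) = 1502/3243 = 0.46315
Under exogeneity alone the bounds on PN are max{0,(p₁−p₀)/p₁} ≤ PN ≤ min{1,(1−p₀)/p₁}.
  lower = (p₁ − p₀)/p₁ = 0.16198 / 0.62513 ≈ 0.2591
  upper = min{1, (1 − p₀)/p₁} = 0.53685 / 0.62513 ≈ 0.8588

0.259 ≤ PN ≤ 0.859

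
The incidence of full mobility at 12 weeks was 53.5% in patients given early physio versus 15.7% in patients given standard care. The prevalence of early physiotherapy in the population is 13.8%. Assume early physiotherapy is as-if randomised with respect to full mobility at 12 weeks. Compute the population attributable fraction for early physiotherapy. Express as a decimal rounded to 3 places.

p₁ = 0.535, p₀ = 0.157.
Overall risk P(Y=1) = π·p₁ + (1−π)·p₀ = 0.138×0.535 + 0.862×0.157 = 0.20916.
Under exogeneity, PAF = [P(Y=1) − p₀] / P(Y=1).
PAF = (0.20916 − 0.157) / 0.20916 ≈ 0.2494

PAF ≈ 0.249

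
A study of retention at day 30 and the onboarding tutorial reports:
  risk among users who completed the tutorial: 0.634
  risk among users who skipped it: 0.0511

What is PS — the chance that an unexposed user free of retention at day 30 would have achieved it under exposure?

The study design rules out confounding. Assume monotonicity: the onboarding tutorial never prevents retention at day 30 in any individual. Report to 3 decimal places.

Let p₁ = 0.634, p₀ = 0.0511.
Under exogeneity and monotonicity, PS = (p₁ − p₀) / (1 − p₀).
PS = (0.634 − 0.0511) / (1 − 0.0511) = 0.5829 / 0.9489 ≈ 0.6143

PS ≈ 0.614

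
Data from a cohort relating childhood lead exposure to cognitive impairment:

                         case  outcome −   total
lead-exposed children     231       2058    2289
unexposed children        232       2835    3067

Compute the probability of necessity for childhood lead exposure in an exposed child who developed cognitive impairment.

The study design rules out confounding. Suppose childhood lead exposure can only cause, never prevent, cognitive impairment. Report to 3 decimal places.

PN ≈ 0.250

p₁ = P(outcome | exposed) = 231/2289 = 0.10092
p₀ = P(outcome | unexposed) = 232/3067 = 0.075644
Under exogeneity and monotonicity, PN = (p₁ − p₀)/p₁.
PN = (0.10092 − 0.075644) / 0.10092 ≈ 0.2504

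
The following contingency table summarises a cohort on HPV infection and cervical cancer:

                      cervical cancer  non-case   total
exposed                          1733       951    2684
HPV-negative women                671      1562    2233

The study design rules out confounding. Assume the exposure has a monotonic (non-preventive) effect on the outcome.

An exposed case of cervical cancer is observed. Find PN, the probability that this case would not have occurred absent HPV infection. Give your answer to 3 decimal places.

PN ≈ 0.535

p₁ = P(outcome | exposed) = 1733/2684 = 0.64568
p₀ = P(outcome | unexposed) = 671/2233 = 0.30049
Under exogeneity and monotonicity, PN = (p₁ − p₀)/p₁.
PN = (0.64568 − 0.30049) / 0.64568 ≈ 0.5346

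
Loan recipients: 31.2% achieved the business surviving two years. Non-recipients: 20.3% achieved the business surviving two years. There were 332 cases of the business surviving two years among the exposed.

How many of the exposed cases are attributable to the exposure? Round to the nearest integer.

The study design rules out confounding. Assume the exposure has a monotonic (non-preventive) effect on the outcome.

about 116 cases

p₁ = 0.312, p₀ = 0.203.
PN = (p₁ − p₀)/p₁ = (0.312 − 0.203) / 0.312 ≈ 0.34936.
Attributable cases ≈ PN × (exposed cases) = 0.34936 × 332 ≈ 115.99.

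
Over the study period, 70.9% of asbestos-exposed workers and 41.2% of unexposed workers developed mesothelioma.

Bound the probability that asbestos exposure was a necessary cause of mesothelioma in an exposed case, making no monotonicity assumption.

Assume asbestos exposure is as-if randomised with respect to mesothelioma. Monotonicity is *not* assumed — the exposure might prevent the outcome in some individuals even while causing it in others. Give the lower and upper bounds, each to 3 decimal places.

0.419 ≤ PN ≤ 0.829

p₁ = 0.709, p₀ = 0.412.
Under exogeneity alone the bounds on PN are max{0,(p₁−p₀)/p₁} ≤ PN ≤ min{1,(1−p₀)/p₁}.
  lower = (p₁ − p₀)/p₁ = 0.297 / 0.709 ≈ 0.4189
  upper = min{1, (1 − p₀)/p₁} = 0.588 / 0.709 ≈ 0.8293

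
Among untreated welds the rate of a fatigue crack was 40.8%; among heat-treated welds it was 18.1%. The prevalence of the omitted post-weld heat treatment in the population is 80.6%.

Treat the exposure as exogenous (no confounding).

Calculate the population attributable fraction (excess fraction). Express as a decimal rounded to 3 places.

PAF ≈ 0.503

p₁ = 0.408, p₀ = 0.181.
Overall risk P(Y=1) = π·p₁ + (1−π)·p₀ = 0.806×0.408 + 0.194×0.181 = 0.36396.
Under exogeneity, PAF = [P(Y=1) − p₀] / P(Y=1).
PAF = (0.36396 − 0.181) / 0.36396 ≈ 0.5027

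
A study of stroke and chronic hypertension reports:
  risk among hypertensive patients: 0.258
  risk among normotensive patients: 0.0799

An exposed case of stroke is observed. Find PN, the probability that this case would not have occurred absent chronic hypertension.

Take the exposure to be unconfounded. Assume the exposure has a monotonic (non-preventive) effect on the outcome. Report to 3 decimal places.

Let p₁ = 0.258, p₀ = 0.0799.
Under exogeneity and monotonicity, PN = (p₁ − p₀) / p₁.
PN = (0.258 − 0.0799) / 0.258 = 0.1781 / 0.258 ≈ 0.6903

PN ≈ 0.690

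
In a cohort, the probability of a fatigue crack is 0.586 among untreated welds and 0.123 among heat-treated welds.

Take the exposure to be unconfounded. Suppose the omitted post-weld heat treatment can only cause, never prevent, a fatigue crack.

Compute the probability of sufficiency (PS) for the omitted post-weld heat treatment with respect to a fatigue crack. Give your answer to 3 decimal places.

PS ≈ 0.528

Let p₁ = 0.586, p₀ = 0.123.
Under exogeneity and monotonicity, PS = (p₁ − p₀) / (1 − p₀).
PS = (0.586 − 0.123) / (1 − 0.123) = 0.463 / 0.877 ≈ 0.5279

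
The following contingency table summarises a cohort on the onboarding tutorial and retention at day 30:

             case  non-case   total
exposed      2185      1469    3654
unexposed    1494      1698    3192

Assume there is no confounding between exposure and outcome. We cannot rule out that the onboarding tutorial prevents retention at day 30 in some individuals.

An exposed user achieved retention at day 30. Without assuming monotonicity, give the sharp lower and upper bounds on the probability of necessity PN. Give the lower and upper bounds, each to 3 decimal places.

0.217 ≤ PN ≤ 0.890

p₁ = P(outcome | exposed) = 2185/3654 = 0.59797
p₀ = P(outcome | unexposed) = 1494/3192 = 0.46805
Under exogeneity alone the bounds on PN are max{0,(p₁−p₀)/p₁} ≤ PN ≤ min{1,(1−p₀)/p₁}.
  lower = (p₁ − p₀)/p₁ = 0.12993 / 0.59797 ≈ 0.2173
  upper = min{1, (1 − p₀)/p₁} = 0.53195 / 0.59797 ≈ 0.8896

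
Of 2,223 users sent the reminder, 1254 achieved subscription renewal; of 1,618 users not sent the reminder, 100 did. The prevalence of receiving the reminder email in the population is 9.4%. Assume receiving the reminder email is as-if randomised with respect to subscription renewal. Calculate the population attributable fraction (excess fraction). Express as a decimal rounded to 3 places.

p₁ = P(outcome | exposed) = 1254/2223 = 0.5641
p₀ = P(outcome | unexposed) = 100/1618 = 0.061805
Overall risk P(Y=1) = π·p₁ + (1−π)·p₀ = 0.094×0.5641 + 0.906×0.061805 = 0.10902.
Under exogeneity, PAF = [P(Y=1) − p₀] / P(Y=1).
PAF = (0.10902 − 0.061805) / 0.10902 ≈ 0.4331

PAF ≈ 0.433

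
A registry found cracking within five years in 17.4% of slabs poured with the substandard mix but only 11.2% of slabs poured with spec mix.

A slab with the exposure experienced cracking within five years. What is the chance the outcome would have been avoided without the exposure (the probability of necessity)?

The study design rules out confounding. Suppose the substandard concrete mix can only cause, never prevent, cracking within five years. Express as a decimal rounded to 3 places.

p₁ = 0.174, p₀ = 0.112.
Under exogeneity and monotonicity, PN = (p₁ − p₀) / p₁.
PN = (0.174 − 0.112) / 0.174 = 0.062 / 0.174 ≈ 0.3563

PN ≈ 0.356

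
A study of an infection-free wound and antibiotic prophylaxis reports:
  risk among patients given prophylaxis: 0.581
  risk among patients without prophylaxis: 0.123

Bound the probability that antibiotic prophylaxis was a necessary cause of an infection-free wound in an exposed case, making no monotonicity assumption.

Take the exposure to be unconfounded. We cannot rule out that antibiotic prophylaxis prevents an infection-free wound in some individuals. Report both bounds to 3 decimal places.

Let p₁ = 0.581, p₀ = 0.123.
Under exogeneity alone the bounds on PN are max{0,(p₁−p₀)/p₁} ≤ PN ≤ min{1,(1−p₀)/p₁}.
  lower = (p₁ − p₀)/p₁ = 0.458 / 0.581 ≈ 0.7883
  upper = min{1, (1 − p₀)/p₁} = 0.877 / 0.581 ≈ 1.5095 → capped at 1

0.788 ≤ PN ≤ 1.000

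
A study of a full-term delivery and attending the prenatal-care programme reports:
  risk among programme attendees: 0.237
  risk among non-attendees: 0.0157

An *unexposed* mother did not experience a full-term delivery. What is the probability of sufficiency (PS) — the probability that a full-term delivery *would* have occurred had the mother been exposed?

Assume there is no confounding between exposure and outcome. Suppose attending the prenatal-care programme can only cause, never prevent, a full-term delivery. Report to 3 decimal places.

PS ≈ 0.225

Let p₁ = 0.237, p₀ = 0.0157.
Under exogeneity and monotonicity, PS = (p₁ − p₀) / (1 − p₀).
PS = (0.237 − 0.0157) / (1 − 0.0157) = 0.2213 / 0.9843 ≈ 0.2248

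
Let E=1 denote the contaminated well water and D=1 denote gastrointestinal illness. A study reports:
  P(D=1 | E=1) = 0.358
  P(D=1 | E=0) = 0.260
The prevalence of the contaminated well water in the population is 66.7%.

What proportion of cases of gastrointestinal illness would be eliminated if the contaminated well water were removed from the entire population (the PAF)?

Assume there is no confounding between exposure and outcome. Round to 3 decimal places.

Let p₁ = 0.358, p₀ = 0.26.
Overall risk P(Y=1) = π·p₁ + (1−π)·p₀ = 0.667×0.358 + 0.333×0.26 = 0.32537.
Under exogeneity, PAF = [P(Y=1) − p₀] / P(Y=1).
PAF = (0.32537 − 0.26) / 0.32537 ≈ 0.2009

PAF ≈ 0.201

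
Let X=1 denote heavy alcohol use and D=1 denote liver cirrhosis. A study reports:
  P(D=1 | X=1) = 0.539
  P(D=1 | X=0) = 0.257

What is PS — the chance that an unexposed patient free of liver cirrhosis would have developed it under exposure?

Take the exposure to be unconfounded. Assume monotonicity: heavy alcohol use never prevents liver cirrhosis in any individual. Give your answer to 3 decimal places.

PS ≈ 0.380

Let p₁ = 0.539, p₀ = 0.257.
Under exogeneity and monotonicity, PS = (p₁ − p₀) / (1 − p₀).
PS = (0.539 − 0.257) / (1 − 0.257) = 0.282 / 0.743 ≈ 0.3795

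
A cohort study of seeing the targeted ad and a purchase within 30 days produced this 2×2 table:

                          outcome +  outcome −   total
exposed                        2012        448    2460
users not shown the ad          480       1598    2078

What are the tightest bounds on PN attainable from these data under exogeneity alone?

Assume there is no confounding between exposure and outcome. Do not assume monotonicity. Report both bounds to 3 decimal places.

0.718 ≤ PN ≤ 0.940

p₁ = P(outcome | exposed) = 2012/2460 = 0.81789
p₀ = P(outcome | unexposed) = 480/2078 = 0.23099
Under exogeneity alone the bounds on PN are max{0,(p₁−p₀)/p₁} ≤ PN ≤ min{1,(1−p₀)/p₁}.
  lower = (p₁ − p₀)/p₁ = 0.58689 / 0.81789 ≈ 0.7176
  upper = min{1, (1 − p₀)/p₁} = 0.76901 / 0.81789 ≈ 0.9402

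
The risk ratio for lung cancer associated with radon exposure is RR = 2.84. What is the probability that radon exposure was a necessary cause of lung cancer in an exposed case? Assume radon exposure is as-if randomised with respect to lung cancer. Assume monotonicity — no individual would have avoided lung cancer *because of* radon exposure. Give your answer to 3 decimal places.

PN ≈ 0.648

Under exogeneity and monotonicity, PN = (RR − 1) / RR = 1 − 1/RR.
PN = (2.84 − 1) / 2.84 = 1.84 / 2.84 ≈ 0.6479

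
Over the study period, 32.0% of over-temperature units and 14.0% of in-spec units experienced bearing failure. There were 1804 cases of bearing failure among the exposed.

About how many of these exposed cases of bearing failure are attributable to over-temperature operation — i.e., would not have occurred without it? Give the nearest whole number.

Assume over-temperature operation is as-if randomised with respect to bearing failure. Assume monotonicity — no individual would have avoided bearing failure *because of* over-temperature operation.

p₁ = 0.32, p₀ = 0.14.
PN = (p₁ − p₀)/p₁ = (0.32 − 0.14) / 0.32 ≈ 0.56250.
Attributable cases ≈ PN × (exposed cases) = 0.56250 × 1804 ≈ 1014.75.

about 1015 cases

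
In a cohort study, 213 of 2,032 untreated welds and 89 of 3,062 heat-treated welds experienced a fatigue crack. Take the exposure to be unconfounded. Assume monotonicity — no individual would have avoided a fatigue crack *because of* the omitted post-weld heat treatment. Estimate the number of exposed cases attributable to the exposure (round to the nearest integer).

about 154 cases

p₁ = P(outcome | exposed) = 213/2032 = 0.10482
p₀ = P(outcome | unexposed) = 89/3062 = 0.029066
PN = (p₁ − p₀)/p₁ = (0.10482 − 0.029066) / 0.10482 ≈ 0.72271.
Attributable cases ≈ PN × (exposed cases) = 0.72271 × 213 ≈ 153.94.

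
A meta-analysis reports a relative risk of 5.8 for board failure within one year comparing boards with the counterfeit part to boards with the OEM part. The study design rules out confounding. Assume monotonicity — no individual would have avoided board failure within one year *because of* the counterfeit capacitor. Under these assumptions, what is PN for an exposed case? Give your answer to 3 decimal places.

PN ≈ 0.828

Under exogeneity and monotonicity, PN = (RR − 1) / RR = 1 − 1/RR.
PN = (5.8 − 1) / 5.8 = 4.8 / 5.8 ≈ 0.8276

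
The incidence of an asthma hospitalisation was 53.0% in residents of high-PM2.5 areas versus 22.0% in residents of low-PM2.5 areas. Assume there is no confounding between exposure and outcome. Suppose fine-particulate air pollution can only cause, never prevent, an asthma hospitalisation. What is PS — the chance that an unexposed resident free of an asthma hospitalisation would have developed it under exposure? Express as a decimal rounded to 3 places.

p₁ = 0.53, p₀ = 0.22.
Under exogeneity and monotonicity, PS = (p₁ − p₀) / (1 − p₀).
PS = (0.53 − 0.22) / (1 − 0.22) = 0.31 / 0.78 ≈ 0.3974

PS ≈ 0.397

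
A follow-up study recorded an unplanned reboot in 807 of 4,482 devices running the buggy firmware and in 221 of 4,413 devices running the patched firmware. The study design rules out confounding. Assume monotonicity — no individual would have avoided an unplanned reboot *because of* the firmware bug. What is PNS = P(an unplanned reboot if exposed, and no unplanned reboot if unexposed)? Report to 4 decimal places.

p₁ = P(outcome | exposed) = 807/4482 = 0.18005
p₀ = P(outcome | unexposed) = 221/4413 = 0.050079
Under exogeneity and monotonicity, PNS = p₁ − p₀.
PNS = 0.18005 − 0.050079 = 0.12997

PNS ≈ 0.1300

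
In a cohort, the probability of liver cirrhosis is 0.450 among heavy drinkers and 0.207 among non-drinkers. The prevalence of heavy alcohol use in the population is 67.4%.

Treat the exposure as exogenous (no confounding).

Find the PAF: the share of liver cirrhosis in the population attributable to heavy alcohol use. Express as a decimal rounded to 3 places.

PAF ≈ 0.442

Let p₁ = 0.45, p₀ = 0.207.
Overall risk P(Y=1) = π·p₁ + (1−π)·p₀ = 0.674×0.45 + 0.326×0.207 = 0.37078.
Under exogeneity, PAF = [P(Y=1) − p₀] / P(Y=1).
PAF = (0.37078 − 0.207) / 0.37078 ≈ 0.4417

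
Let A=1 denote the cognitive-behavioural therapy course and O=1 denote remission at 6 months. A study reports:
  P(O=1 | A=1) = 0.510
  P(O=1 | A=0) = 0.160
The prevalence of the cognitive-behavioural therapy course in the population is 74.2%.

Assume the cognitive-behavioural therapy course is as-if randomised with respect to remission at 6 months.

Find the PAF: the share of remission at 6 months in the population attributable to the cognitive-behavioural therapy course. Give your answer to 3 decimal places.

PAF ≈ 0.619

Let p₁ = 0.51, p₀ = 0.16.
Overall risk P(Y=1) = π·p₁ + (1−π)·p₀ = 0.742×0.51 + 0.258×0.16 = 0.4197.
Under exogeneity, PAF = [P(Y=1) − p₀] / P(Y=1).
PAF = (0.4197 − 0.16) / 0.4197 ≈ 0.6188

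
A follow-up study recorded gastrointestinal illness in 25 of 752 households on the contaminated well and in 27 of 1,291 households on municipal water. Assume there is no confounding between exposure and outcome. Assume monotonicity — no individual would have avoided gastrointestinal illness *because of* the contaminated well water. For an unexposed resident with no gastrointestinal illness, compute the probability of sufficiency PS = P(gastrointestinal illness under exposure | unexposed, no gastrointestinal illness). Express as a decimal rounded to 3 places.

p₁ = P(outcome | exposed) = 25/752 = 0.033245
p₀ = P(outcome | unexposed) = 27/1291 = 0.020914
Under exogeneity and monotonicity, PS = (p₁ − p₀) / (1 − p₀).
PS = (0.033245 − 0.020914) / (1 − 0.020914) = 0.012331 / 0.97909 ≈ 0.0126

PS ≈ 0.013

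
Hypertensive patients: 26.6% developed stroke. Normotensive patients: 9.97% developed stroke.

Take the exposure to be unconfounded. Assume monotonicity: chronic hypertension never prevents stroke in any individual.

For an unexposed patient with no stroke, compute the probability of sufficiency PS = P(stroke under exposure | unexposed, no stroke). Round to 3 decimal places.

PS ≈ 0.185

p₁ = 0.266, p₀ = 0.0997.
Under exogeneity and monotonicity, PS = (p₁ − p₀) / (1 − p₀).
PS = (0.266 − 0.0997) / (1 − 0.0997) = 0.1663 / 0.9003 ≈ 0.1847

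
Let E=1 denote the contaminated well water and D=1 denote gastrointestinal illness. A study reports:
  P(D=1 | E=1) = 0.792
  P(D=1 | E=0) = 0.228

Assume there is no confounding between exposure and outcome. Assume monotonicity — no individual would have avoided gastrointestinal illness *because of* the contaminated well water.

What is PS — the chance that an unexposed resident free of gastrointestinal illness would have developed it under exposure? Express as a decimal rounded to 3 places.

PS ≈ 0.731

Let p₁ = 0.792, p₀ = 0.228.
Under exogeneity and monotonicity, PS = (p₁ − p₀) / (1 − p₀).
PS = (0.792 − 0.228) / (1 − 0.228) = 0.564 / 0.772 ≈ 0.7306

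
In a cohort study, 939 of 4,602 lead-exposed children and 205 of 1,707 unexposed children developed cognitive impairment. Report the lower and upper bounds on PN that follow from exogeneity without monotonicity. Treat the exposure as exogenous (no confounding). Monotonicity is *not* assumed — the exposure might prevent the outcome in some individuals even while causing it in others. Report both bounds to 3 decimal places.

p₁ = P(outcome | exposed) = 939/4602 = 0.20404
p₀ = P(outcome | unexposed) = 205/1707 = 0.12009
Under exogeneity alone the bounds on PN are max{0,(p₁−p₀)/p₁} ≤ PN ≤ min{1,(1−p₀)/p₁}.
  lower = (p₁ − p₀)/p₁ = 0.083948 / 0.20404 ≈ 0.4114
  upper = min{1, (1 − p₀)/p₁} = 0.87991 / 0.20404 ≈ 4.3124 → capped at 1

0.411 ≤ PN ≤ 1.000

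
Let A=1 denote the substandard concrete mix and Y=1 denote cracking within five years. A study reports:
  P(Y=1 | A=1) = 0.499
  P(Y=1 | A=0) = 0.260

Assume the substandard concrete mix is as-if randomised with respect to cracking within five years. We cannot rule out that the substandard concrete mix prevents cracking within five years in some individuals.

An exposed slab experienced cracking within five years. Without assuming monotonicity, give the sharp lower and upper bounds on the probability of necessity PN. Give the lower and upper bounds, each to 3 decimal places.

0.479 ≤ PN ≤ 1.000

Let p₁ = 0.499, p₀ = 0.26.
Under exogeneity alone the bounds on PN are max{0,(p₁−p₀)/p₁} ≤ PN ≤ min{1,(1−p₀)/p₁}.
  lower = (p₁ − p₀)/p₁ = 0.239 / 0.499 ≈ 0.4790
  upper = min{1, (1 − p₀)/p₁} = 0.74 / 0.499 ≈ 1.4830 → capped at 1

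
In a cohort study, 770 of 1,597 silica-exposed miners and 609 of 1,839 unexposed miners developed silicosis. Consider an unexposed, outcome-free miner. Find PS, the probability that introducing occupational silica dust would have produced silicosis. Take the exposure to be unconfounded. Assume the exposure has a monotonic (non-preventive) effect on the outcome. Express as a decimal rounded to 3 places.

PS ≈ 0.226

p₁ = P(outcome | exposed) = 770/1597 = 0.48215
p₀ = P(outcome | unexposed) = 609/1839 = 0.33116
Under exogeneity and monotonicity, PS = (p₁ − p₀) / (1 − p₀).
PS = (0.48215 − 0.33116) / (1 − 0.33116) = 0.151 / 0.66884 ≈ 0.2258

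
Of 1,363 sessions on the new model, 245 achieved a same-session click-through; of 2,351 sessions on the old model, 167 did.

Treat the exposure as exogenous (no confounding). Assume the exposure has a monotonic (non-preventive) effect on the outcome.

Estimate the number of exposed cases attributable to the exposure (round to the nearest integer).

p₁ = P(outcome | exposed) = 245/1363 = 0.17975
p₀ = P(outcome | unexposed) = 167/2351 = 0.071034
PN = (p₁ − p₀)/p₁ = (0.17975 − 0.071034) / 0.17975 ≈ 0.60482.
Attributable cases ≈ PN × (exposed cases) = 0.60482 × 245 ≈ 148.18.

about 148 cases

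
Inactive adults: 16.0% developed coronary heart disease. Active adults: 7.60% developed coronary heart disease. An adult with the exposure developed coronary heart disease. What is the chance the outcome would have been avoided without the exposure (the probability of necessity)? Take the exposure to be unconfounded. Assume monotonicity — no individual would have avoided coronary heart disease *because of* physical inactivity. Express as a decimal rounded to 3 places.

PN ≈ 0.525

p₁ = 0.16, p₀ = 0.076.
Under exogeneity and monotonicity, PN = (p₁ − p₀) / p₁.
PN = (0.16 − 0.076) / 0.16 = 0.084 / 0.16 ≈ 0.5250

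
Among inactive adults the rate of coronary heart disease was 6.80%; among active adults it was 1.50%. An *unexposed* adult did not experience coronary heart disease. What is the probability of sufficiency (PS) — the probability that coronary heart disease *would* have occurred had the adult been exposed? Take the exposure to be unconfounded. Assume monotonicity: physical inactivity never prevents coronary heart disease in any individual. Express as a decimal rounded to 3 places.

p₁ = 0.068, p₀ = 0.015.
Under exogeneity and monotonicity, PS = (p₁ − p₀) / (1 − p₀).
PS = (0.068 − 0.015) / (1 − 0.015) = 0.053 / 0.985 ≈ 0.0538

PS ≈ 0.054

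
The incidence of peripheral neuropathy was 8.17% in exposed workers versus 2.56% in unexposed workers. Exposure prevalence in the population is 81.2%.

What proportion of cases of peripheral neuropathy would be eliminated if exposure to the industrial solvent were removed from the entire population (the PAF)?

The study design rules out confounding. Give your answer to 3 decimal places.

p₁ = 0.0817, p₀ = 0.0256.
Overall risk P(Y=1) = π·p₁ + (1−π)·p₀ = 0.812×0.0817 + 0.188×0.0256 = 0.071153.
Under exogeneity, PAF = [P(Y=1) − p₀] / P(Y=1).
PAF = (0.071153 − 0.0256) / 0.071153 ≈ 0.6402

PAF ≈ 0.640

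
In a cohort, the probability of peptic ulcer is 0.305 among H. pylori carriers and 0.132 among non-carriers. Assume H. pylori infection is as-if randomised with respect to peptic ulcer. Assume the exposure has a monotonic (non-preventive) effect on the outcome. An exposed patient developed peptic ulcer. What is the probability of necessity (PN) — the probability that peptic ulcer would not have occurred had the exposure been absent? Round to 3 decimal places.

Let p₁ = 0.305, p₀ = 0.132.
Under exogeneity and monotonicity, PN = (p₁ − p₀) / p₁.
PN = (0.305 − 0.132) / 0.305 = 0.173 / 0.305 ≈ 0.5672

PN ≈ 0.567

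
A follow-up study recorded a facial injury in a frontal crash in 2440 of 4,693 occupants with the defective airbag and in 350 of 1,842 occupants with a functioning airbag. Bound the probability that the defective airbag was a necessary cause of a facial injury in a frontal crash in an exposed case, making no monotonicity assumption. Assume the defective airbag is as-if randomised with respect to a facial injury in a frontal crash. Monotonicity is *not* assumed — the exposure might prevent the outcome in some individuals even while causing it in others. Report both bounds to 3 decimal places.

p₁ = P(outcome | exposed) = 2440/4693 = 0.51992
p₀ = P(outcome | unexposed) = 350/1842 = 0.19001
Under exogeneity alone the bounds on PN are max{0,(p₁−p₀)/p₁} ≤ PN ≤ min{1,(1−p₀)/p₁}.
  lower = (p₁ − p₀)/p₁ = 0.32991 / 0.51992 ≈ 0.6345
  upper = min{1, (1 − p₀)/p₁} = 0.80999 / 0.51992 ≈ 1.5579 → capped at 1

0.635 ≤ PN ≤ 1.000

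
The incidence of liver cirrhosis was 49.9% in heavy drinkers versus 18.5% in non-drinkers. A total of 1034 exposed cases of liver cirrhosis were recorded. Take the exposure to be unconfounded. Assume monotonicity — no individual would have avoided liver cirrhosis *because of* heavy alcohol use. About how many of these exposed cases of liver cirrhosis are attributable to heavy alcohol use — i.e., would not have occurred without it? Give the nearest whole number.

about 651 cases

p₁ = 0.499, p₀ = 0.185.
PN = (p₁ − p₀)/p₁ = (0.499 − 0.185) / 0.499 ≈ 0.62926.
Attributable cases ≈ PN × (exposed cases) = 0.62926 × 1034 ≈ 650.65.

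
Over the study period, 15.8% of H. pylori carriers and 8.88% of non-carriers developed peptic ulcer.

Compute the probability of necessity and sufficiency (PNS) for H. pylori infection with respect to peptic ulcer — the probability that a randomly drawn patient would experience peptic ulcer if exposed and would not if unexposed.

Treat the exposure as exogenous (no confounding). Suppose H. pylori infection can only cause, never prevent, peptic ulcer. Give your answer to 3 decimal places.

PNS ≈ 0.069

p₁ = 0.158, p₀ = 0.0888.
Under exogeneity and monotonicity, PNS = p₁ − p₀.
PNS = 0.158 − 0.0888 = 0.0692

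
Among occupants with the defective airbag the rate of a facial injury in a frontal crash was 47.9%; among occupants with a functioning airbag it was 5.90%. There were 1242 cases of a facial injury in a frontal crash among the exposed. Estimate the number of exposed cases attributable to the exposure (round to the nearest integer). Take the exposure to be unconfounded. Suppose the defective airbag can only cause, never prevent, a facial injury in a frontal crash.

about 1089 cases

p₁ = 0.479, p₀ = 0.059.
PN = (p₁ − p₀)/p₁ = (0.479 − 0.059) / 0.479 ≈ 0.87683.
Attributable cases ≈ PN × (exposed cases) = 0.87683 × 1242 ≈ 1089.02.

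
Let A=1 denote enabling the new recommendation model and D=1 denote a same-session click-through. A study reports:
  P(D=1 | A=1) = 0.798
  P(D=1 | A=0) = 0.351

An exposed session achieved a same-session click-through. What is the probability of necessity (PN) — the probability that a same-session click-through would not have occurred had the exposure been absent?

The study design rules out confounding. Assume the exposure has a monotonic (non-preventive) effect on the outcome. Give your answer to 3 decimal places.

PN ≈ 0.560

Let p₁ = 0.798, p₀ = 0.351.
Under exogeneity and monotonicity, PN = (p₁ − p₀) / p₁.
PN = (0.798 − 0.351) / 0.798 = 0.447 / 0.798 ≈ 0.5602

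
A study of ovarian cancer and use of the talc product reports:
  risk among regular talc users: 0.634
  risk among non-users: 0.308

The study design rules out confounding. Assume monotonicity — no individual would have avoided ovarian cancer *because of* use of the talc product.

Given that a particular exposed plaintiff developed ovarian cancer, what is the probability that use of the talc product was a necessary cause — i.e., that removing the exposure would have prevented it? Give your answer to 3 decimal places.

Let p₁ = 0.634, p₀ = 0.308.
Under exogeneity and monotonicity, PN = (p₁ − p₀) / p₁.
PN = (0.634 − 0.308) / 0.634 = 0.326 / 0.634 ≈ 0.5142

PN ≈ 0.514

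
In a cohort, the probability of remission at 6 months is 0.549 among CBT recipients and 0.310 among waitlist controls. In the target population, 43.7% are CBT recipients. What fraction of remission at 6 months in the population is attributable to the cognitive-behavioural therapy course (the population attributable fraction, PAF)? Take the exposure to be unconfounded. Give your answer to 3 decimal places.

Let p₁ = 0.549, p₀ = 0.31.
Overall risk P(Y=1) = π·p₁ + (1−π)·p₀ = 0.437×0.549 + 0.563×0.31 = 0.41444.
Under exogeneity, PAF = [P(Y=1) − p₀] / P(Y=1).
PAF = (0.41444 − 0.31) / 0.41444 ≈ 0.2520

PAF ≈ 0.252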